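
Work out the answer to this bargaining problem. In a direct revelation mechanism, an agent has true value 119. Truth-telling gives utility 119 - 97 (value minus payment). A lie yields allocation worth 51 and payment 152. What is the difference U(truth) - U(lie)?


Step 1: U(truth) = value - payment = 119 - 97 = 22
Step 2: U(lie) = allocation - payment = 51 - 152 = -101
Step 3: IC gap = 22 - (-101) = 123

123


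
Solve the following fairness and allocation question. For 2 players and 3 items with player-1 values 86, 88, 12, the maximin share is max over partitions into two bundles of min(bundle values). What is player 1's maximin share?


Step 1: Item values = 86, 88, 12
Step 2: Enumerate all 2-bundle partitions and take the smaller bundle:
  Partition 1: {86} vs {88,12} -> bundles 86, 100; min = 86
  Partition 2: {88} vs {86,12} -> bundles 88, 98; min = 88
  Partition 3: {12} vs {86,88} -> bundles 12, 174; min = 12
Step 3: MMS = max(86, 88, 12) = 88

88


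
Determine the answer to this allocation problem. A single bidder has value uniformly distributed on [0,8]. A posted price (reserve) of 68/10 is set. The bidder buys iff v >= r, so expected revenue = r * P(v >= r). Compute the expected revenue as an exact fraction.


Step 1: Posted price r = 34/5, value support [0,8]
Step 2: P(v >= r) = (8 - 34/5)/8 = 3/20
Step 3: Expected revenue = r * P(v >= r) = 34/5 * 3/20
Step 4: Revenue = 51/50

51/50


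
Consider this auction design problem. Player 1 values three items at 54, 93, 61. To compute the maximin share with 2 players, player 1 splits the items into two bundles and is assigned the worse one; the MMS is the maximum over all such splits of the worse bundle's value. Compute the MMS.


Step 1: Item values = 54, 93, 61
Step 2: Enumerate all 2-bundle partitions and take the smaller bundle:
  Partition 1: {54} vs {93,61} -> bundles 54, 154; min = 54
  Partition 2: {93} vs {54,61} -> bundles 93, 115; min = 93
  Partition 3: {61} vs {54,93} -> bundles 61, 147; min = 61
Step 3: MMS = max(54, 93, 61) = 93

93


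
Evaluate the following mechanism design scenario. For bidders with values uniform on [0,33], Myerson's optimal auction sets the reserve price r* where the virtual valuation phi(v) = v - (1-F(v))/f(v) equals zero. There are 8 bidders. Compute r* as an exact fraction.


Step 1: For U[0,33], F(v) = v/33 and f(v) = 1/33
Step 2: phi(v) = v - (1 - v/33)/(1/33) = v - (33 - v) = 2v - 33
Step 3: Set phi(r*) = 0: 2r* - 33 = 0
Step 4: r* = 33/2 (the number of bidders n = 8 does not enter)

33/2


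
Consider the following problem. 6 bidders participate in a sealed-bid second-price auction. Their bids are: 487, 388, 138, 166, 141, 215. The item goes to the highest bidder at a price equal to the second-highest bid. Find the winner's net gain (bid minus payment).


Step 1: Sort bids in descending order: 487, 388, 215, 166, 141, 138
Step 2: The winning bid is the highest: 487
Step 3: The payment equals the second-highest bid: 388
Step 4: Surplus = winner's bid - payment = 487 - 388 = 99

99


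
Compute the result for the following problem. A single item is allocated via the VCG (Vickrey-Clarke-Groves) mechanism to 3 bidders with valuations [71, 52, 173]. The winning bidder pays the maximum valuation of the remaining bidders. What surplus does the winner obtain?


Step 1: The winner is the agent with the highest value: agent 2 with value 173
Step 2: Values of other agents: [71, 52]
Step 3: VCG payment = max of others' values = 71
Step 4: Surplus = 173 - 71 = 102

102


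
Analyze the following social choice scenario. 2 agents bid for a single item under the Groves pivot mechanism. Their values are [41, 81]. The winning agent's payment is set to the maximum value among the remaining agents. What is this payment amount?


Step 1: The efficient winner is agent 1 with value 81
Step 2: Other agents' values: [41]
Step 3: Pivot payment = max(others) = 41
Step 4: The winner pays 41

41


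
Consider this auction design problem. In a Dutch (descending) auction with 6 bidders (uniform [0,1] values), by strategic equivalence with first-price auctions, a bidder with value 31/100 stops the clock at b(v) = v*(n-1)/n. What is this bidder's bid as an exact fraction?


Step 1: Dutch auctions are strategically equivalent to first-price auctions
Step 2: The equilibrium bid is b(v) = v*(n-1)/n
Step 3: b = 31/100 * 5/6
Step 4: b = 31/120

31/120


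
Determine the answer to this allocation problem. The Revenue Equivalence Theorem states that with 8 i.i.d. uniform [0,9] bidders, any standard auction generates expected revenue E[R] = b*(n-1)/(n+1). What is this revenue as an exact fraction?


Step 1: By Revenue Equivalence, expected revenue = b*(n-1)/(n+1)
Step 2: Substituting n = 8, b = 9
Step 3: Revenue = 9*(8-1)/(8+1) = 9*7/9
Step 4: Revenue = 63/9 = 7

7


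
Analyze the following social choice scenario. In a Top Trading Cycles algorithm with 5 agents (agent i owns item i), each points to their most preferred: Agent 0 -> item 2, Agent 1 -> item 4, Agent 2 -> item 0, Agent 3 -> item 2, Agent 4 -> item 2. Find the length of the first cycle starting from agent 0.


Step 1: Trace the pointer graph from agent 0: 0 -> 2 -> 0
Step 2: A cycle is detected when we revisit agent 0
Step 3: The cycle is: 0 -> 2 -> 0
Step 4: Cycle length = 2

2


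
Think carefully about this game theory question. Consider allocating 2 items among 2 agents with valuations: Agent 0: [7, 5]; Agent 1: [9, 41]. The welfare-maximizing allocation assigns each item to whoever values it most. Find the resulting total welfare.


Step 1: For each item, find the maximum value among all agents.
Step 2: Item 0 -> Agent 1 (value 9)
Step 3: Item 1 -> Agent 1 (value 41)
Step 4: Total welfare = 9 + 41 = 50

50


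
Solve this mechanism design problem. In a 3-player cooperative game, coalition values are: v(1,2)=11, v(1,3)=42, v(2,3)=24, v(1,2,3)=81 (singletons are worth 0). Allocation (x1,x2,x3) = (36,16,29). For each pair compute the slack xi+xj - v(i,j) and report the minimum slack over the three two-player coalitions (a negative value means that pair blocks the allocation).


Step 1: Slack for coalition (1,2): x1+x2 - v12 = 52 - 11 = 41
Step 2: Slack for coalition (1,3): x1+x3 - v13 = 65 - 42 = 23
Step 3: Slack for coalition (2,3): x2+x3 - v23 = 45 - 24 = 21
Step 4: Minimum slack = min(41, 23, 21) = 21, attained by (2,3); no pair can gain by deviating, so the allocation is in the core

21


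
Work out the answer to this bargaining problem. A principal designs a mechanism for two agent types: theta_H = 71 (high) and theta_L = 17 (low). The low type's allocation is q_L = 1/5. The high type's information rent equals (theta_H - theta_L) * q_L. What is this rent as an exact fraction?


Step 1: theta_H - theta_L = 71 - 17 = 54
Step 2: Information rent = (theta_H - theta_L) * q_L
Step 3: = 54 * 1/5
Step 4: = 54/5

54/5


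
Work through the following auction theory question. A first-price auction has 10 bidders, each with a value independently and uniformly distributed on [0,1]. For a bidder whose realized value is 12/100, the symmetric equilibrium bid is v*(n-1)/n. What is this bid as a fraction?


Step 1: The symmetric BNE bidding function is b(v) = v * (n-1) / n
Step 2: Substitute v = 3/25 and n = 10
Step 3: b = 3/25 * 9/10
Step 4: b = 27/250

27/250


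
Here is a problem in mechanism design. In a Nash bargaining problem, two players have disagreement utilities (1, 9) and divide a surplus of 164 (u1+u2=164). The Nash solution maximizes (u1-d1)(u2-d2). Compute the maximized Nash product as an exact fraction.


Step 1: The Nash solution splits surplus symmetrically above the disagreement point
Step 2: u1 = (total + d1 - d2)/2 = (164 + 1 - 9)/2 = 78
Step 3: u2 = (total - d1 + d2)/2 = (164 - 1 + 9)/2 = 86
Step 4: Nash product = (78 - 1) * (86 - 9)
Step 5: = 77 * 77 = 5929

5929


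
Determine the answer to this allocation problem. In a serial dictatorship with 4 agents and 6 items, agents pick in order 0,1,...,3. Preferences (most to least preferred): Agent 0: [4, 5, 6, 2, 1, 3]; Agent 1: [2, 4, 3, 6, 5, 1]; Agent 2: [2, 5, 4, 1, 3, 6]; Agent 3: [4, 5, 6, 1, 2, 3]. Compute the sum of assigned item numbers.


Step 1: Agent 0 picks item 4
Step 2: Agent 1 picks item 2
Step 3: Agent 2 picks item 5
Step 4: Agent 3 picks item 6
Step 5: Sum = 4 + 2 + 5 + 6 = 17

17


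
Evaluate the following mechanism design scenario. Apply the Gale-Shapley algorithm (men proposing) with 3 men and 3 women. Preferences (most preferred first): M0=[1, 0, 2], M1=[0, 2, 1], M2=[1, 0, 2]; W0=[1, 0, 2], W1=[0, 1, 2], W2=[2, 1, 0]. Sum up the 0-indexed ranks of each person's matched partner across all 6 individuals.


Step 1: Run Gale-Shapley (men propose, women hold best offer):
  M0 proposes to W1; she accepts
  M1 proposes to W0; she accepts
  M2 proposes to W1; rejected
  M2 proposes to W0; rejected
  M2 proposes to W2; she accepts
Step 2: Final matching: W0-M1, W1-M0, W2-M2
Step 3: 0-indexed ranks (man's rank of his match, then woman's): 0 + 0 + 0 + 0 + 2 + 0
Step 4: Total rank sum = 2

2


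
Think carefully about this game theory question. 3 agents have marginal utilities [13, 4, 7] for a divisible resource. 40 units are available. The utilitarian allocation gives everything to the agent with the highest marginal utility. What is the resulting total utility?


Step 1: The marginal utilities are [13, 4, 7]
Step 2: The highest marginal utility is 13
Step 3: All 40 units go to that agent
Step 4: Total utility = 13 * 40 = 520

520


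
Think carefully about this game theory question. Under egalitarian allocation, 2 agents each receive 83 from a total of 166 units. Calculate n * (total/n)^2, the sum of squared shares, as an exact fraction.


Step 1: Each agent's share = 166/2 = 83
Step 2: Square of each share = (83)^2 = 6889
Step 3: Sum of squares = 2 * 6889 = 13778

13778


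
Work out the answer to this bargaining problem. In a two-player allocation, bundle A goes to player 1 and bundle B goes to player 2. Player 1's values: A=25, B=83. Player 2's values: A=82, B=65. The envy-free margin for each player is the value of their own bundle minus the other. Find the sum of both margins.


Step 1: Player 1's margin = v1(A) - v1(B) = 25 - 83 = -58
Step 2: Player 2's margin = v2(B) - v2(A) = 65 - 82 = -17
Step 3: Total margin = -58 + -17 = -75

-75


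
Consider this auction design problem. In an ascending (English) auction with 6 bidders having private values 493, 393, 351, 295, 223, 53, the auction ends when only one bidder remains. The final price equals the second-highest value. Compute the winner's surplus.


Step 1: Identify the highest value: 493
Step 2: Identify the second-highest value: 393
Step 3: The final price = second-highest value = 393
Step 4: Surplus = 493 - 393 = 100

100


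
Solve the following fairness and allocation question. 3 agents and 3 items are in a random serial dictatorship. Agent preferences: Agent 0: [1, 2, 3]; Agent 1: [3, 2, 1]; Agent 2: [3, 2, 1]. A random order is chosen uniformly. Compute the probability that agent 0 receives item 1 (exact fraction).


Step 1: Agent 0 wants item 1
Step 2: There are 6 possible orderings of agents
Step 3: In 6 orderings, agent 0 gets item 1
Step 4: Probability = 6/6 = 1

1


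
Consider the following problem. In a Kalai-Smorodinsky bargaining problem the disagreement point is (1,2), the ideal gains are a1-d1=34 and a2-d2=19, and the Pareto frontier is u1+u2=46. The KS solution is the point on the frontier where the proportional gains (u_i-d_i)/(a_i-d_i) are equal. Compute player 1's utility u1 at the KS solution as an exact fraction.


Step 1: At the KS point, (u1-d1)/r1 = (u2-d2)/r2 = t and u1+u2 = 46
Step 2: u1 = d1 + r1*t and u2 = d2 + r2*t, so (d1 + r1*t) + (d2 + r2*t) = 46
Step 3: t = (46 - 1 - 2)/(34 + 19) = 43/53
Step 4: u1 = d1 + r1*t = 1 + 34 * 43/53 = 1515/53
Step 5: (Check: u2 = d2 + r2*t = 923/53; u1+u2 = 1515/53 + 923/53 = 46, on the frontier.)

1515/53


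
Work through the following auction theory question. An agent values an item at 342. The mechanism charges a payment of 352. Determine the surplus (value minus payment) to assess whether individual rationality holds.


Step 1: Surplus = value - payment = 342 - 352 = -10
Step 2: IR is violated (surplus < 0)

-10


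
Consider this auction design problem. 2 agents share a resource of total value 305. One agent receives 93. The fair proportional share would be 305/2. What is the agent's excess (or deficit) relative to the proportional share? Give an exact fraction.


Step 1: Proportional share = 305/2
Step 2: Agent's actual allocation = 93
Step 3: Excess = 93 - 305/2 = -119/2

-119/2


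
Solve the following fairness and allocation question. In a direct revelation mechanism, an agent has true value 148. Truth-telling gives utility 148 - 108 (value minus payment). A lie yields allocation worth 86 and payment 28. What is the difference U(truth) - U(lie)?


Step 1: U(truth) = value - payment = 148 - 108 = 40
Step 2: U(lie) = allocation - payment = 86 - 28 = 58
Step 3: IC gap = 40 - 58 = -18

-18


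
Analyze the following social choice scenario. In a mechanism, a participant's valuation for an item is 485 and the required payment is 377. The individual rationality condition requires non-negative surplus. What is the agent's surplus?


Step 1: Surplus = value - payment = 485 - 377 = 108
Step 2: IR is satisfied (surplus >= 0)

108


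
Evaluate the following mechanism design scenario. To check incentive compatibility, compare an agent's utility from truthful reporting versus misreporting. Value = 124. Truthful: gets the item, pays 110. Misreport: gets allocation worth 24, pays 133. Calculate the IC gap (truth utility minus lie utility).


Step 1: U(truth) = value - payment = 124 - 110 = 14
Step 2: U(lie) = allocation - payment = 24 - 133 = -109
Step 3: IC gap = 14 - (-109) = 123

123


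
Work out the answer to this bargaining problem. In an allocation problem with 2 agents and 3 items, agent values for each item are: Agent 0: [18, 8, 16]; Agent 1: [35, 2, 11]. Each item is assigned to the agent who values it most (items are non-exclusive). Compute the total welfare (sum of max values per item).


Step 1: For each item, find the maximum value among all agents.
Step 2: Item 0 -> Agent 1 (value 35)
Step 3: Item 1 -> Agent 0 (value 8)
Step 4: Item 2 -> Agent 0 (value 16)
Step 5: Total welfare = 35 + 8 + 16 = 59

59


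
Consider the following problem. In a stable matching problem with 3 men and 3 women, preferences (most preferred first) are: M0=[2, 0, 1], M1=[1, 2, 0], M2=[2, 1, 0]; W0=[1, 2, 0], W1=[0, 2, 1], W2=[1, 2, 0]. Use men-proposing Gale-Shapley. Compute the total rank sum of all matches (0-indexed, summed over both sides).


Step 1: Run Gale-Shapley (men propose, women hold best offer):
  M0 proposes to W2; she accepts
  M1 proposes to W1; she accepts
  M2 proposes to W2; she switches from M0
  M0 proposes to W0; she accepts
Step 2: Final matching: W0-M0, W1-M1, W2-M2
Step 3: 0-indexed ranks (man's rank of his match, then woman's): 1 + 2 + 0 + 2 + 0 + 1
Step 4: Total rank sum = 6

6


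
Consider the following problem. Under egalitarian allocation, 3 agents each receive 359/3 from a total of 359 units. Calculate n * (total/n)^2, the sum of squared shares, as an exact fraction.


Step 1: Each agent's share = 359/3
Step 2: Square of each share = (359/3)^2 = 128881/9
Step 3: Sum of squares = 3 * 128881/9 = 128881/3

128881/3


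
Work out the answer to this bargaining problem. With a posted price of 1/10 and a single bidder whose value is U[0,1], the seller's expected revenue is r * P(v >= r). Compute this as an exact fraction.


Step 1: Posted price r = 1/10, value support [0,1]
Step 2: P(v >= r) = (1 - 1/10)/1 = 9/10
Step 3: Expected revenue = r * P(v >= r) = 1/10 * 9/10
Step 4: Revenue = 9/100

9/100


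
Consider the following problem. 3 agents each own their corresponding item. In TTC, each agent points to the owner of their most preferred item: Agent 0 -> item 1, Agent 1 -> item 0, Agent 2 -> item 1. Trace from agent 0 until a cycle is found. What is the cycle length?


Step 1: Trace the pointer graph from agent 0: 0 -> 1 -> 0
Step 2: A cycle is detected when we revisit agent 0
Step 3: The cycle is: 0 -> 1 -> 0
Step 4: Cycle length = 2

2


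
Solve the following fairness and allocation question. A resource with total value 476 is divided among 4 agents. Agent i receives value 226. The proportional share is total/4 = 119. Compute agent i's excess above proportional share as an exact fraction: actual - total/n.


Step 1: Proportional share = 476/4 = 119
Step 2: Agent's actual allocation = 226
Step 3: Excess = 226 - 119 = 107

107


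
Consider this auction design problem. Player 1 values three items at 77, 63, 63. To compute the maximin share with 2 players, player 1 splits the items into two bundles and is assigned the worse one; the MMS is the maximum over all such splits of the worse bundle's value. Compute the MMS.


Step 1: Item values = 77, 63, 63
Step 2: Enumerate all 2-bundle partitions and take the smaller bundle:
  Partition 1: {77} vs {63,63} -> bundles 77, 126; min = 77
  Partition 2: {63} vs {77,63} -> bundles 63, 140; min = 63
  Partition 3: {63} vs {77,63} -> bundles 63, 140; min = 63
Step 3: MMS = max(77, 63, 63) = 77

77


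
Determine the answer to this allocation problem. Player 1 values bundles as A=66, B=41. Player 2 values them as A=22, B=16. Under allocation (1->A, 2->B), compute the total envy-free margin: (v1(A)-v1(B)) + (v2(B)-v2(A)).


Step 1: Player 1's margin = v1(A) - v1(B) = 66 - 41 = 25
Step 2: Player 2's margin = v2(B) - v2(A) = 16 - 22 = -6
Step 3: Total margin = 25 + -6 = 19

19


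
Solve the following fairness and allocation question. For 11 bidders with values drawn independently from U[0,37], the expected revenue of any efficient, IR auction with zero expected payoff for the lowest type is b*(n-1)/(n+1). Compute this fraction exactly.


Step 1: By Revenue Equivalence, expected revenue = b*(n-1)/(n+1)
Step 2: Substituting n = 11, b = 37
Step 3: Revenue = 37*(11-1)/(11+1) = 37*10/12
Step 4: Revenue = 370/12 = 185/6

185/6


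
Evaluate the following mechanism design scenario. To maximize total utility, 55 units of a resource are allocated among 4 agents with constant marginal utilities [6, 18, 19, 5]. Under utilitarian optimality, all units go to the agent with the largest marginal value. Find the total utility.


Step 1: The marginal utilities are [6, 18, 19, 5]
Step 2: The highest marginal utility is 19
Step 3: All 55 units go to that agent
Step 4: Total utility = 19 * 55 = 1045

1045


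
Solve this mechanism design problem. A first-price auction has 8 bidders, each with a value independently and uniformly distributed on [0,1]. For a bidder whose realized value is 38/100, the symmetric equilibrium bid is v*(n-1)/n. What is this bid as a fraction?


Step 1: The symmetric BNE bidding function is b(v) = v * (n-1) / n
Step 2: Substitute v = 19/50 and n = 8
Step 3: b = 19/50 * 7/8
Step 4: b = 133/400

133/400


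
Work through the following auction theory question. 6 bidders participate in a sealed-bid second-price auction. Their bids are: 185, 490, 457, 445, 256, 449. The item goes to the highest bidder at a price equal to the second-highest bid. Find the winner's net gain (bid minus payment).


Step 1: Sort bids in descending order: 490, 457, 449, 445, 256, 185
Step 2: The winning bid is the highest: 490
Step 3: The payment equals the second-highest bid: 457
Step 4: Surplus = winner's bid - payment = 490 - 457 = 33

33


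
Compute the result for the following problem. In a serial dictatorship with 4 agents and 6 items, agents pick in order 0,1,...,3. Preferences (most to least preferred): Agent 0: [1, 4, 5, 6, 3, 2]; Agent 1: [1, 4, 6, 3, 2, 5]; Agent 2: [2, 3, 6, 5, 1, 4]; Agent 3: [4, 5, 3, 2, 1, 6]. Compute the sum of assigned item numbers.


Step 1: Agent 0 picks item 1
Step 2: Agent 1 picks item 4
Step 3: Agent 2 picks item 2
Step 4: Agent 3 picks item 5
Step 5: Sum = 1 + 4 + 2 + 5 = 12

12


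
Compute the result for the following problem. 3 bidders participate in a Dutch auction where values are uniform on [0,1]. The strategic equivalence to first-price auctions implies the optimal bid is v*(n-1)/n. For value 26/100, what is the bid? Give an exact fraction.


Step 1: Dutch auctions are strategically equivalent to first-price auctions
Step 2: The equilibrium bid is b(v) = v*(n-1)/n
Step 3: b = 13/50 * 2/3
Step 4: b = 13/75

13/75


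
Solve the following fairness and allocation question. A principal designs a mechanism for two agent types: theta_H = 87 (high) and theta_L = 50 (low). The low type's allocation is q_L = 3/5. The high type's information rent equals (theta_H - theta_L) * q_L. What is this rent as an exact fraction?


Step 1: theta_H - theta_L = 87 - 50 = 37
Step 2: Information rent = (theta_H - theta_L) * q_L
Step 3: = 37 * 3/5
Step 4: = 111/5

111/5


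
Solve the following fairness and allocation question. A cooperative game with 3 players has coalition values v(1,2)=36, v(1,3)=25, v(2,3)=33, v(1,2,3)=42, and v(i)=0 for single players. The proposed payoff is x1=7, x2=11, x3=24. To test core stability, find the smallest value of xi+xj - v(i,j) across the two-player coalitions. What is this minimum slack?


Step 1: Slack for coalition (1,2): x1+x2 - v12 = 18 - 36 = -18
Step 2: Slack for coalition (1,3): x1+x3 - v13 = 31 - 25 = 6
Step 3: Slack for coalition (2,3): x2+x3 - v23 = 35 - 33 = 2
Step 4: Minimum slack = min(-18, 6, 2) = -18, attained by (1,2); coalition (1,2) can block (slack < 0), so the allocation is not in the core

-18


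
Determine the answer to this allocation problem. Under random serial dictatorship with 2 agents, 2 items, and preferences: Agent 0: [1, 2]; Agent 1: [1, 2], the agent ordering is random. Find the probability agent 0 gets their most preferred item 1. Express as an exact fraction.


Step 1: Agent 0 wants item 1
Step 2: There are 2 possible orderings of agents
Step 3: In 1 orderings, agent 0 gets item 1
Step 4: Probability = 1/2

1/2


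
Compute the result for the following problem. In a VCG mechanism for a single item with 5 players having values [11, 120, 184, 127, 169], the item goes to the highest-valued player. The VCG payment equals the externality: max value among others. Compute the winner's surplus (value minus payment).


Step 1: The winner is the agent with the highest value: agent 2 with value 184
Step 2: Values of other agents: [11, 120, 127, 169]
Step 3: VCG payment = max of others' values = 169
Step 4: Surplus = 184 - 169 = 15

15


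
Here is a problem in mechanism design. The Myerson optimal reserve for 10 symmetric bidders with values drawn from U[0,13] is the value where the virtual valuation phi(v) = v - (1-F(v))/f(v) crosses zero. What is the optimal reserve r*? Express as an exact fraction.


Step 1: For U[0,13], F(v) = v/13 and f(v) = 1/13
Step 2: phi(v) = v - (1 - v/13)/(1/13) = v - (13 - v) = 2v - 13
Step 3: Set phi(r*) = 0: 2r* - 13 = 0
Step 4: r* = 13/2 (the number of bidders n = 10 does not enter)

13/2


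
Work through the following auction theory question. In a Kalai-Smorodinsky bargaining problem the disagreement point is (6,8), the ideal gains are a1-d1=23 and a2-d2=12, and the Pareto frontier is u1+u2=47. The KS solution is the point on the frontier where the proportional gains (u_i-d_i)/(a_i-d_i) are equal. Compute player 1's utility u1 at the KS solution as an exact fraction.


Step 1: At the KS point, (u1-d1)/r1 = (u2-d2)/r2 = t and u1+u2 = 47
Step 2: u1 = d1 + r1*t and u2 = d2 + r2*t, so (d1 + r1*t) + (d2 + r2*t) = 47
Step 3: t = (47 - 6 - 8)/(23 + 12) = 33/35
Step 4: u1 = d1 + r1*t = 6 + 23 * 33/35 = 969/35
Step 5: (Check: u2 = d2 + r2*t = 676/35; u1+u2 = 969/35 + 676/35 = 47, on the frontier.)

969/35


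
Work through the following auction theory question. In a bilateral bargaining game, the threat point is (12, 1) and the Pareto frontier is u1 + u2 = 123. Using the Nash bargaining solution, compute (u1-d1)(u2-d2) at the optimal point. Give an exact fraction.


Step 1: The Nash solution splits surplus symmetrically above the disagreement point
Step 2: u1 = (total + d1 - d2)/2 = (123 + 12 - 1)/2 = 67
Step 3: u2 = (total - d1 + d2)/2 = (123 - 12 + 1)/2 = 56
Step 4: Nash product = (67 - 12) * (56 - 1)
Step 5: = 55 * 55 = 3025

3025


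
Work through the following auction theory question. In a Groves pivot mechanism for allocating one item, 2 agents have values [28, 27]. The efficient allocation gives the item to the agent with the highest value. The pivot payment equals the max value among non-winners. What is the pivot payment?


Step 1: The efficient winner is agent 0 with value 28
Step 2: Other agents' values: [27]
Step 3: Pivot payment = max(others) = 27
Step 4: The winner pays 27

27


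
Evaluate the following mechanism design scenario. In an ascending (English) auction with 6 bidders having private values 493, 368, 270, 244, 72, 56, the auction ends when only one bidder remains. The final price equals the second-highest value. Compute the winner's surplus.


Step 1: Identify the highest value: 493
Step 2: Identify the second-highest value: 368
Step 3: The final price = second-highest value = 368
Step 4: Surplus = 493 - 368 = 125

125


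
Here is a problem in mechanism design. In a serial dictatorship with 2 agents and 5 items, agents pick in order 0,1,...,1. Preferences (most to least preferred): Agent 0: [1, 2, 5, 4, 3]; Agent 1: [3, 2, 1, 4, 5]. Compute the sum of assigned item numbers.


Step 1: Agent 0 picks item 1
Step 2: Agent 1 picks item 3
Step 3: Sum = 1 + 3 = 4

4


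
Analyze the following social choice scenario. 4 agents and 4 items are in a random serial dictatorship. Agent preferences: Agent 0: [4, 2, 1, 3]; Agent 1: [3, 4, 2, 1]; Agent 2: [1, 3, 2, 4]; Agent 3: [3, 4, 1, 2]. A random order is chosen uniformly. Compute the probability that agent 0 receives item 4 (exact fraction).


Step 1: Agent 0 wants item 4
Step 2: There are 24 possible orderings of agents
Step 3: In 16 orderings, agent 0 gets item 4
Step 4: Probability = 16/24 = 2/3

2/3


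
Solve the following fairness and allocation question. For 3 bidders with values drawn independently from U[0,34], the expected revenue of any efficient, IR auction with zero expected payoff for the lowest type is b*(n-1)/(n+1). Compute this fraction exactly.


Step 1: By Revenue Equivalence, expected revenue = b*(n-1)/(n+1)
Step 2: Substituting n = 3, b = 34
Step 3: Revenue = 34*(3-1)/(3+1) = 34*2/4
Step 4: Revenue = 68/4 = 17

17


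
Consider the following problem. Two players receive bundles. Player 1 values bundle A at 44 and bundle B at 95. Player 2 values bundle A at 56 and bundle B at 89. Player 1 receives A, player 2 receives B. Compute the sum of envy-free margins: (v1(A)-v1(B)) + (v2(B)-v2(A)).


Step 1: Player 1's margin = v1(A) - v1(B) = 44 - 95 = -51
Step 2: Player 2's margin = v2(B) - v2(A) = 89 - 56 = 33
Step 3: Total margin = -51 + 33 = -18

-18


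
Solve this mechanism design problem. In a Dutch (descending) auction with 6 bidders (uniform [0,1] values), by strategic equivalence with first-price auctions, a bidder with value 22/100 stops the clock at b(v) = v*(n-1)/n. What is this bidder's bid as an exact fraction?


Step 1: Dutch auctions are strategically equivalent to first-price auctions
Step 2: The equilibrium bid is b(v) = v*(n-1)/n
Step 3: b = 11/50 * 5/6
Step 4: b = 11/60

11/60


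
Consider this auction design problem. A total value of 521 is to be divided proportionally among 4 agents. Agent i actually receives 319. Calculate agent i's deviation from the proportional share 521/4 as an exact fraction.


Step 1: Proportional share = 521/4
Step 2: Agent's actual allocation = 319
Step 3: Excess = 319 - 521/4 = 755/4

755/4


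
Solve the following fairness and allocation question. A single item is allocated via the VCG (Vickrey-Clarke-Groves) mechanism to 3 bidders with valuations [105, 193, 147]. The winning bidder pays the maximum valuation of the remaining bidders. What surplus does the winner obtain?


Step 1: The winner is the agent with the highest value: agent 1 with value 193
Step 2: Values of other agents: [105, 147]
Step 3: VCG payment = max of others' values = 147
Step 4: Surplus = 193 - 147 = 46

46


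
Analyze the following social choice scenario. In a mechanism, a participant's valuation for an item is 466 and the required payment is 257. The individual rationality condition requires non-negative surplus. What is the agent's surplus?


Step 1: Surplus = value - payment = 466 - 257 = 209
Step 2: IR is satisfied (surplus >= 0)

209


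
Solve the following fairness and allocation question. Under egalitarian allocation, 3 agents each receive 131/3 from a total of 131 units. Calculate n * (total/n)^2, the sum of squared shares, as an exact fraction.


Step 1: Each agent's share = 131/3
Step 2: Square of each share = (131/3)^2 = 17161/9
Step 3: Sum of squares = 3 * 17161/9 = 17161/3

17161/3


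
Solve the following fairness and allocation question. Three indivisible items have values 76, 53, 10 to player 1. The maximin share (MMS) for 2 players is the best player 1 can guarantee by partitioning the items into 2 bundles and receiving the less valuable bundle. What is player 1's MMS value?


Step 1: Item values = 76, 53, 10
Step 2: Enumerate all 2-bundle partitions and take the smaller bundle:
  Partition 1: {76} vs {53,10} -> bundles 76, 63; min = 63
  Partition 2: {53} vs {76,10} -> bundles 53, 86; min = 53
  Partition 3: {10} vs {76,53} -> bundles 10, 129; min = 10
Step 3: MMS = max(63, 53, 10) = 63

63


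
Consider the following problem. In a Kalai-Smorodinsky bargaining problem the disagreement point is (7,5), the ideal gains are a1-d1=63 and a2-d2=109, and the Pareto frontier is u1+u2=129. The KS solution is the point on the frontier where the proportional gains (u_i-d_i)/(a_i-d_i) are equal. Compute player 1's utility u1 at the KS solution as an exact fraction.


Step 1: At the KS point, (u1-d1)/r1 = (u2-d2)/r2 = t and u1+u2 = 129
Step 2: u1 = d1 + r1*t and u2 = d2 + r2*t, so (d1 + r1*t) + (d2 + r2*t) = 129
Step 3: t = (129 - 7 - 5)/(63 + 109) = 117/172
Step 4: u1 = d1 + r1*t = 7 + 63 * 117/172 = 8575/172
Step 5: (Check: u2 = d2 + r2*t = 13613/172; u1+u2 = 8575/172 + 13613/172 = 129, on the frontier.)

8575/172


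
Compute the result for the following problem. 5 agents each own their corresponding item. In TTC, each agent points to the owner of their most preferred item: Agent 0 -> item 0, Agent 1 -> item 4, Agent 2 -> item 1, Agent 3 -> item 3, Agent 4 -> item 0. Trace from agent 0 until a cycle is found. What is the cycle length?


Step 1: Trace the pointer graph from agent 0: 0 -> 0
Step 2: A cycle is detected when we revisit agent 0
Step 3: The cycle is: 0 -> 0
Step 4: Cycle length = 1

1


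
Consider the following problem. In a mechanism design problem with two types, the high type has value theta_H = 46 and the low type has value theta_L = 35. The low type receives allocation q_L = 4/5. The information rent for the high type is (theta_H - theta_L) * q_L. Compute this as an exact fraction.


Step 1: theta_H - theta_L = 46 - 35 = 11
Step 2: Information rent = (theta_H - theta_L) * q_L
Step 3: = 11 * 4/5
Step 4: = 44/5

44/5


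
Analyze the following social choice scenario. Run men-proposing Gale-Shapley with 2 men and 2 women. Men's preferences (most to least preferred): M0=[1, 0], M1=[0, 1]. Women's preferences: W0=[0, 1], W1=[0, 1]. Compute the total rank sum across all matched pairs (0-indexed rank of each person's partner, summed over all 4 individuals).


Step 1: Run Gale-Shapley (men propose, women hold best offer):
  M0 proposes to W1; she accepts
  M1 proposes to W0; she accepts
Step 2: Final matching: W0-M1, W1-M0
Step 3: 0-indexed ranks (man's rank of his match, then woman's): 0 + 1 + 0 + 0
Step 4: Total rank sum = 1

1


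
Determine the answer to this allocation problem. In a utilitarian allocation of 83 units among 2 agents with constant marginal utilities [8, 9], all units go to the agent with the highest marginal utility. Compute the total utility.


Step 1: The marginal utilities are [8, 9]
Step 2: The highest marginal utility is 9
Step 3: All 83 units go to that agent
Step 4: Total utility = 9 * 83 = 747

747


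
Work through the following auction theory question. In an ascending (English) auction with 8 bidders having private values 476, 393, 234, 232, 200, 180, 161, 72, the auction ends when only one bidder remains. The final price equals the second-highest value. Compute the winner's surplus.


Step 1: Identify the highest value: 476
Step 2: Identify the second-highest value: 393
Step 3: The final price = second-highest value = 393
Step 4: Surplus = 476 - 393 = 83

83


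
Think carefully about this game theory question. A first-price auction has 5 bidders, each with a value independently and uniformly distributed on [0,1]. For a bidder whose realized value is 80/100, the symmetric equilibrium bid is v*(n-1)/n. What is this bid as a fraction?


Step 1: The symmetric BNE bidding function is b(v) = v * (n-1) / n
Step 2: Substitute v = 4/5 and n = 5
Step 3: b = 4/5 * 4/5
Step 4: b = 16/25

16/25


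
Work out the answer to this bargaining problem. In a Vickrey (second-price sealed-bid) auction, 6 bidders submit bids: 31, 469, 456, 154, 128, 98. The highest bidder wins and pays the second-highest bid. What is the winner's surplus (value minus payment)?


Step 1: Sort bids in descending order: 469, 456, 154, 128, 98, 31
Step 2: The winning bid is the highest: 469
Step 3: The payment equals the second-highest bid: 456
Step 4: Surplus = winner's bid - payment = 469 - 456 = 13

13


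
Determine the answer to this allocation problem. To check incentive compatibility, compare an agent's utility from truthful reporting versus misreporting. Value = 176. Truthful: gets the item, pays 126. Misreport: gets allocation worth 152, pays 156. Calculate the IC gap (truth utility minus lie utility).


Step 1: U(truth) = value - payment = 176 - 126 = 50
Step 2: U(lie) = allocation - payment = 152 - 156 = -4
Step 3: IC gap = 50 - (-4) = 54

54


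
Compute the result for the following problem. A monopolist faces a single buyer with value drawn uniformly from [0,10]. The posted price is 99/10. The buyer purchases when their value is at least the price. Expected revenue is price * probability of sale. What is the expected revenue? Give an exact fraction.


Step 1: Posted price r = 99/10, value support [0,10]
Step 2: P(v >= r) = (10 - 99/10)/10 = 1/100
Step 3: Expected revenue = r * P(v >= r) = 99/10 * 1/100
Step 4: Revenue = 99/1000

99/1000


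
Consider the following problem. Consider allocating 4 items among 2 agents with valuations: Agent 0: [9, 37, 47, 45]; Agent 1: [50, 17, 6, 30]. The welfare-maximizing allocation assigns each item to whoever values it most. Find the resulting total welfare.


Step 1: For each item, find the maximum value among all agents.
Step 2: Item 0 -> Agent 1 (value 50)
Step 3: Item 1 -> Agent 0 (value 37)
Step 4: Item 2 -> Agent 0 (value 47)
Step 5: Item 3 -> Agent 0 (value 45)
Step 6: Total welfare = 50 + 37 + 47 + 45 = 179

179


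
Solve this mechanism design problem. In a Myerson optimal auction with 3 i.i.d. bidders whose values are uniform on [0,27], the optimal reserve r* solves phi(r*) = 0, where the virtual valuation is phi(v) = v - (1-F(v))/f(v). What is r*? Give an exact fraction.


Step 1: For U[0,27], F(v) = v/27 and f(v) = 1/27
Step 2: phi(v) = v - (1 - v/27)/(1/27) = v - (27 - v) = 2v - 27
Step 3: Set phi(r*) = 0: 2r* - 27 = 0
Step 4: r* = 27/2 (the number of bidders n = 3 does not enter)

27/2


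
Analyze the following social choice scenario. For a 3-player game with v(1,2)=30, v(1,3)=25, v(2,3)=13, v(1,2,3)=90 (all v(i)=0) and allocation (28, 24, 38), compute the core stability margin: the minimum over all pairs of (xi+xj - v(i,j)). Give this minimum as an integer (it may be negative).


Step 1: Slack for coalition (1,2): x1+x2 - v12 = 52 - 30 = 22
Step 2: Slack for coalition (1,3): x1+x3 - v13 = 66 - 25 = 41
Step 3: Slack for coalition (2,3): x2+x3 - v23 = 62 - 13 = 49
Step 4: Minimum slack = min(22, 41, 49) = 22, attained by (1,2); no pair can gain by deviating, so the allocation is in the core

22


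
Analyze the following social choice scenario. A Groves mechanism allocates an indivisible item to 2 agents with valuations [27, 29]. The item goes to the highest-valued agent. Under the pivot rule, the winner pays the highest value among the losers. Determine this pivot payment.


Step 1: The efficient winner is agent 1 with value 29
Step 2: Other agents' values: [27]
Step 3: Pivot payment = max(others) = 27
Step 4: The winner pays 27

27


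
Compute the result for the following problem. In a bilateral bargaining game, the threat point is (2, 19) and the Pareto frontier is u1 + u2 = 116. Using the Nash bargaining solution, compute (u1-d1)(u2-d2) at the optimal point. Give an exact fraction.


Step 1: The Nash solution splits surplus symmetrically above the disagreement point
Step 2: u1 = (total + d1 - d2)/2 = (116 + 2 - 19)/2 = 99/2
Step 3: u2 = (total - d1 + d2)/2 = (116 - 2 + 19)/2 = 133/2
Step 4: Nash product = (99/2 - 2) * (133/2 - 19)
Step 5: = 95/2 * 95/2 = 9025/4

9025/4


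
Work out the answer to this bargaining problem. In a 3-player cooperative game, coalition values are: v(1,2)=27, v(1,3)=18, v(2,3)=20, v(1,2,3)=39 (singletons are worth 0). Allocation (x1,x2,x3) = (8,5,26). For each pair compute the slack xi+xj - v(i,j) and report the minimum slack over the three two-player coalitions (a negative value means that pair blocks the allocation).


Step 1: Slack for coalition (1,2): x1+x2 - v12 = 13 - 27 = -14
Step 2: Slack for coalition (1,3): x1+x3 - v13 = 34 - 18 = 16
Step 3: Slack for coalition (2,3): x2+x3 - v23 = 31 - 20 = 11
Step 4: Minimum slack = min(-14, 16, 11) = -14, attained by (1,2); coalition (1,2) can block (slack < 0), so the allocation is not in the core

-14


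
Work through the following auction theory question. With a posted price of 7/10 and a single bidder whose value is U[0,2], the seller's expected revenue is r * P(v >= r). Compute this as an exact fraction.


Step 1: Posted price r = 7/10, value support [0,2]
Step 2: P(v >= r) = (2 - 7/10)/2 = 13/20
Step 3: Expected revenue = r * P(v >= r) = 7/10 * 13/20
Step 4: Revenue = 91/200

91/200


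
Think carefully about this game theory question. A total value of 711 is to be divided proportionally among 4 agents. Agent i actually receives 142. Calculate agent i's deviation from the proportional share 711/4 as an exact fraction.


Step 1: Proportional share = 711/4
Step 2: Agent's actual allocation = 142
Step 3: Excess = 142 - 711/4 = -143/4

-143/4


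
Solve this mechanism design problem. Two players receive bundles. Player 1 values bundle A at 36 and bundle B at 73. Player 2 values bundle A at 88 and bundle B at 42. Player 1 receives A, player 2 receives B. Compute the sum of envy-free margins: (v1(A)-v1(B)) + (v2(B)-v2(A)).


Step 1: Player 1's margin = v1(A) - v1(B) = 36 - 73 = -37
Step 2: Player 2's margin = v2(B) - v2(A) = 42 - 88 = -46
Step 3: Total margin = -37 + -46 = -83

-83


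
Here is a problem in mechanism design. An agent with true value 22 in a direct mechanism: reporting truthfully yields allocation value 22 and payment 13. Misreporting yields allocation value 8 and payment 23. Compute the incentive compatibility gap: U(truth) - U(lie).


Step 1: U(truth) = value - payment = 22 - 13 = 9
Step 2: U(lie) = allocation - payment = 8 - 23 = -15
Step 3: IC gap = 9 - (-15) = 24

24


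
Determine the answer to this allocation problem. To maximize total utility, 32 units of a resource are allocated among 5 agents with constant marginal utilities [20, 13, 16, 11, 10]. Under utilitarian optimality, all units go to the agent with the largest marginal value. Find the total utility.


Step 1: The marginal utilities are [20, 13, 16, 11, 10]
Step 2: The highest marginal utility is 20
Step 3: All 32 units go to that agent
Step 4: Total utility = 20 * 32 = 640

640
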